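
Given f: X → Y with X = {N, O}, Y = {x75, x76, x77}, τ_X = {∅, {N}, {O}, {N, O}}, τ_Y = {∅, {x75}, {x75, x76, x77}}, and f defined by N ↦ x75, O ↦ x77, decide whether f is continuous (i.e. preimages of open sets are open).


f IS continuous.

Compute f^{-1}(U) for each U ∈ τ_Y:
  U = ∅: f^{-1}(U) = ∅ ∈ τ_X ✓.
  U = {x75}: f^{-1}(U) = {N} ∈ τ_X ✓.
  U = {x75, x76, x77}: f^{-1}(U) = {N, O} ∈ τ_X ✓.
Every preimage lies in τ_X, so f IS continuous.


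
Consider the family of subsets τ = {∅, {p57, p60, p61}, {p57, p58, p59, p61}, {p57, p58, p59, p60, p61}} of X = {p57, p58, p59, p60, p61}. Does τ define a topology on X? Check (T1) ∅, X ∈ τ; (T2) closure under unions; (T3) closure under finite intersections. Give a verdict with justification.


τ is NOT a topology on X.

Axiom (T1): ∅ ∈ τ? Yes; X ∈ τ? Yes.
Axiom (T2/T3): check pairwise unions and intersections of members of τ.
Counterexample for (T3): {p57, p60, p61} ∩ {p57, p58, p59, p61} = {p57, p61} ∉ τ. Therefore τ is NOT a topology.


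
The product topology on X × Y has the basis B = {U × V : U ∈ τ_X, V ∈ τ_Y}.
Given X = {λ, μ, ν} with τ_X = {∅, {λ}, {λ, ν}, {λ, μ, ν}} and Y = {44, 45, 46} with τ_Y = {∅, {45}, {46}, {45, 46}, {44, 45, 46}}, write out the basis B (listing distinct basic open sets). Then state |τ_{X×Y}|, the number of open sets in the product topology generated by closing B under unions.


Basis B = {∅ × ∅, {λ} × {45}, {λ} × {46}, {λ} × {45, 46}, {λ, ν} × {45}, {λ, ν} × {46}, {λ} × {44, 45, 46}, {λ, μ, ν} × {45}, {λ, μ, ν} × {46}, {λ, ν} × {45, 46}, {λ, ν} × {44, 45, 46}, {λ, μ, ν} × {45, 46}, {λ, μ, ν} × {44, 45, 46}}; |τ_{X×Y}| = 30.

Enumerate products U × V with U ∈ τ_X, V ∈ τ_Y (deduplicated):
  ∅ × ∅ = {} (∅)
  {λ} × {45} = {(λ,45)}
  {λ} × {46} = {(λ,46)}
  {λ} × {45, 46} = {(λ,45), (λ,46)}
  {λ, ν} × {45} = {(λ,45), (ν,45)}
  {λ, ν} × {46} = {(λ,46), (ν,46)}
  {λ} × {44, 45, 46} = {(λ,44), (λ,45), (λ,46)}
  {λ, μ, ν} × {45} = {(λ,45), (μ,45), (ν,45)}
  {λ, μ, ν} × {46} = {(λ,46), (μ,46), (ν,46)}
  {λ, ν} × {45, 46} = {(λ,45), (λ,46), (ν,45), (ν,46)}
  {λ, ν} × {44, 45, 46} = {(λ,44), (λ,45), (λ,46), (ν,44), (ν,45), (ν,46)}
  {λ, μ, ν} × {45, 46} = {(λ,45), (λ,46), (μ,45), (μ,46), (ν,45), (ν,46)}
  {λ, μ, ν} × {44, 45, 46} = {(λ,44), (λ,45), (λ,46), (μ,44), (μ,45), (μ,46), (ν,44), (ν,45), (ν,46)}
These 13 distinct sets form the basis B.
Close under arbitrary unions to get τ_{X×Y}; counting gives |τ_{X×Y}| = 30.


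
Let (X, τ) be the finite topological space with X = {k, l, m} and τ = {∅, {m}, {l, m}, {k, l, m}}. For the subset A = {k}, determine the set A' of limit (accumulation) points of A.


A' = ∅

For each x ∈ X, list the open sets U ∈ τ with x ∈ U, then check whether U ∩ (A ∖ {x}) ≠ ∅ for every such U.
  x = k: open {k, l, m} ∋ x has {k, l, m} ∩ (A ∖ {k}) = ∅, so x is NOT a limit point.
  x = l: open {l, m} ∋ x has {l, m} ∩ (A ∖ {l}) = ∅, so x is NOT a limit point.
  x = m: open {m} ∋ x has {m} ∩ (A ∖ {m}) = ∅, so x is NOT a limit point.
Collecting: A' = ∅.


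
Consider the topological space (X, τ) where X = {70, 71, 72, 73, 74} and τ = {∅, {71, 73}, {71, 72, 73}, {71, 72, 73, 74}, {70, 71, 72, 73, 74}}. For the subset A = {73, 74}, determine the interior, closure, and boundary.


int(A) = ∅, cl(A) = {70, 71, 72, 73, 74}, ∂A = {70, 71, 72, 73, 74}.

Closed sets in (X, τ) are complements of opens:
  closed(X, τ) = {∅, {70}, {70, 74}, {70, 72, 74}, {70, 71, 72, 73, 74}}.
int(A) = ⋃ {U ∈ τ : U ⊆ A}. Opens contained in A: ∅.
Taking the union of these: int(A) = ∅.
cl(A) = ⋂ {C closed : A ⊆ C}. Closed sets containing A: {70, 71, 72, 73, 74}.
Intersecting these: cl(A) = {70, 71, 72, 73, 74}.
∂A = cl(A) ∖ int(A) = {70, 71, 72, 73, 74} ∖ ∅ = {70, 71, 72, 73, 74}.


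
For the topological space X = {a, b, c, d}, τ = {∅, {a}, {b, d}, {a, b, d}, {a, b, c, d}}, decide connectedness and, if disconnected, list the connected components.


(X, τ) is connected.

Find clopen sets (U ∈ τ with X ∖ U ∈ τ):
  U = ∅, X ∖ U = {a, b, c, d} — both open, so U is clopen.
  U = {a, b, c, d}, X ∖ U = ∅ — both open, so U is clopen.
Only trivial clopens (∅ and X) exist, so (X, τ) is connected.
Compute connected components by grouping points that agree on all clopens:
  component: {a, b, c, d}


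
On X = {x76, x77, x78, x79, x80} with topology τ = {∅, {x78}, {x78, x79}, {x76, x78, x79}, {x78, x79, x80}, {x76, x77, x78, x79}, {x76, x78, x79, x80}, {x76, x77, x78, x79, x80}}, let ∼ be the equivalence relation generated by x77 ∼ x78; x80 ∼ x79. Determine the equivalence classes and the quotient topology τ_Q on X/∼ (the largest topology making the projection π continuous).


X/∼ = {[x76], [x77=x78], [x79=x80]}; |τ_Q| = 2.

Equivalence classes: [x76], [x77=x78], [x79=x80].
Quotient map π: X → X/∼ sends x76 ↦ [x76], x77 ↦ [x77=x78], x78 ↦ [x77=x78], x79 ↦ [x79=x80], x80 ↦ [x79=x80].
For each subset V ⊆ X/∼, compute π^{-1}(V) ⊆ X and check whether π^{-1}(V) ∈ τ. V is open in τ_Q iff π^{-1}(V) ∈ τ.
  V = {}: π^{-1}(V) = ∅ ∈ τ ✓.
  V = {[x76]}: π^{-1}(V) = {x76} ∉ τ ✗.
  V = {[x77=x78]}: π^{-1}(V) = {x77, x78} ∉ τ ✗.
  V = {[x76], [x77=x78]}: π^{-1}(V) = {x76, x77, x78} ∉ τ ✗.
  V = {[x79=x80]}: π^{-1}(V) = {x79, x80} ∉ τ ✗.
  V = {[x76], [x79=x80]}: π^{-1}(V) = {x76, x79, x80} ∉ τ ✗.
  V = {[x77=x78], [x79=x80]}: π^{-1}(V) = {x77, x78, x79, x80} ∉ τ ✗.
  V = {[x76], [x77=x78], [x79=x80]}: π^{-1}(V) = {x76, x77, x78, x79, x80} ∈ τ ✓.
Open sets in the quotient: τ_Q = {{}, {[x76], [x77=x78], [x79=x80]}} (2 elements).


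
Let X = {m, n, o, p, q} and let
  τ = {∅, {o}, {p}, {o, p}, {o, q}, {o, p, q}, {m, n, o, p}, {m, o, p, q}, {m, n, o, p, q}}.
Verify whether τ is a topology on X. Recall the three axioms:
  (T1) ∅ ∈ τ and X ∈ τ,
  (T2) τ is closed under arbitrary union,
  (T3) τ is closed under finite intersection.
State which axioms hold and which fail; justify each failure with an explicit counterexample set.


τ is NOT a topology on X.

Axiom (T1): ∅ ∈ τ? Yes; X ∈ τ? Yes.
Axiom (T2/T3): check pairwise unions and intersections of members of τ.
Counterexample for (T3): {m, n, o, p} ∩ {m, o, p, q} = {m, o, p} ∉ τ. Therefore τ is NOT a topology.


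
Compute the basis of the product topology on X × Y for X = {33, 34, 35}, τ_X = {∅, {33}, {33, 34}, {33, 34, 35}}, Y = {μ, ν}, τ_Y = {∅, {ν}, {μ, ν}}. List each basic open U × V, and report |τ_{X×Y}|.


Basis B = {∅ × ∅, {33} × {ν}, {33} × {μ, ν}, {33, 34} × {ν}, {33, 34, 35} × {ν}, {33, 34} × {μ, ν}, {33, 34, 35} × {μ, ν}}; |τ_{X×Y}| = 10.

Enumerate products U × V with U ∈ τ_X, V ∈ τ_Y (deduplicated):
  ∅ × ∅ = {} (∅)
  {33} × {ν} = {(33,ν)}
  {33} × {μ, ν} = {(33,μ), (33,ν)}
  {33, 34} × {ν} = {(33,ν), (34,ν)}
  {33, 34, 35} × {ν} = {(33,ν), (34,ν), (35,ν)}
  {33, 34} × {μ, ν} = {(33,μ), (33,ν), (34,μ), (34,ν)}
  {33, 34, 35} × {μ, ν} = {(33,μ), (33,ν), (34,μ), (34,ν), (35,μ), (35,ν)}
These 7 distinct sets form the basis B.
Close under arbitrary unions to get τ_{X×Y}; counting gives |τ_{X×Y}| = 10.


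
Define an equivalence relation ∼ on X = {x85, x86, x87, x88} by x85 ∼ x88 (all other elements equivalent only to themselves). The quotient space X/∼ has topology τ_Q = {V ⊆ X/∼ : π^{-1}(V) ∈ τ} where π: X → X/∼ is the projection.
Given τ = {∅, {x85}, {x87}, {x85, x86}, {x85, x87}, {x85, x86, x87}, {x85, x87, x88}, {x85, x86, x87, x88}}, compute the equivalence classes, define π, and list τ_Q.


X/∼ = {[x85=x88], [x86], [x87]}; |τ_Q| = 4.

Equivalence classes: [x85=x88], [x86], [x87].
Quotient map π: X → X/∼ sends x85 ↦ [x85=x88], x86 ↦ [x86], x87 ↦ [x87], x88 ↦ [x85=x88].
For each subset V ⊆ X/∼, compute π^{-1}(V) ⊆ X and check whether π^{-1}(V) ∈ τ. V is open in τ_Q iff π^{-1}(V) ∈ τ.
  V = {}: π^{-1}(V) = ∅ ∈ τ ✓.
  V = {[x85=x88]}: π^{-1}(V) = {x85, x88} ∉ τ ✗.
  V = {[x86]}: π^{-1}(V) = {x86} ∉ τ ✗.
  V = {[x85=x88], [x86]}: π^{-1}(V) = {x85, x86, x88} ∉ τ ✗.
  V = {[x87]}: π^{-1}(V) = {x87} ∈ τ ✓.
  V = {[x85=x88], [x87]}: π^{-1}(V) = {x85, x87, x88} ∈ τ ✓.
  V = {[x86], [x87]}: π^{-1}(V) = {x86, x87} ∉ τ ✗.
  V = {[x85=x88], [x86], [x87]}: π^{-1}(V) = {x85, x86, x87, x88} ∈ τ ✓.
Open sets in the quotient: τ_Q = {{}, {[x87]}, {[x85=x88], [x87]}, {[x85=x88], [x86], [x87]}} (4 elements).


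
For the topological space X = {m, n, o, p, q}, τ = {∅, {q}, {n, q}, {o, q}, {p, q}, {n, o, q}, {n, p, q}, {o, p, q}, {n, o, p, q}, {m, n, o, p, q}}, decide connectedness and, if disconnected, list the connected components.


(X, τ) is connected.

Find clopen sets (U ∈ τ with X ∖ U ∈ τ):
  U = ∅, X ∖ U = {m, n, o, p, q} — both open, so U is clopen.
  U = {m, n, o, p, q}, X ∖ U = ∅ — both open, so U is clopen.
Only trivial clopens (∅ and X) exist, so (X, τ) is connected.
Compute connected components by grouping points that agree on all clopens:
  component: {m, n, o, p, q}


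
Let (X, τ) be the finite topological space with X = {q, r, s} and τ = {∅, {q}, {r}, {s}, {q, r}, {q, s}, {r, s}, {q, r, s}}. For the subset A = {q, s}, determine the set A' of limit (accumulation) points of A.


A' = ∅

For each x ∈ X, list the open sets U ∈ τ with x ∈ U, then check whether U ∩ (A ∖ {x}) ≠ ∅ for every such U.
  x = q: open {q} ∋ x has {q} ∩ (A ∖ {q}) = ∅, so x is NOT a limit point.
  x = r: open {r} ∋ x has {r} ∩ (A ∖ {r}) = ∅, so x is NOT a limit point.
  x = s: open {s} ∋ x has {s} ∩ (A ∖ {s}) = ∅, so x is NOT a limit point.
Collecting: A' = ∅.


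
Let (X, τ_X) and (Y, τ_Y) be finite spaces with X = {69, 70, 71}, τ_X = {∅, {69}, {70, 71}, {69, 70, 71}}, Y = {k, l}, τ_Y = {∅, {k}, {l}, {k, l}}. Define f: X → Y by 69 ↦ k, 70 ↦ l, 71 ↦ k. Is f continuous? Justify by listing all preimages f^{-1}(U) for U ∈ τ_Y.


f is NOT continuous.

Compute f^{-1}(U) for each U ∈ τ_Y:
  U = ∅: f^{-1}(U) = ∅ ∈ τ_X ✓.
  U = {k}: f^{-1}(U) = {69, 71} ∉ τ_X ✗.
  U = {l}: f^{-1}(U) = {70} ∉ τ_X ✗.
  U = {k, l}: f^{-1}(U) = {69, 70, 71} ∈ τ_X ✓.
Found U = {k} with f^{-1}(U) = {69, 71} not in τ_X. Therefore f is NOT continuous.


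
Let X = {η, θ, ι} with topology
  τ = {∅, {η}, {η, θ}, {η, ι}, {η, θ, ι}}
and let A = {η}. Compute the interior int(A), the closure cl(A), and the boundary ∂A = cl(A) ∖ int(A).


int(A) = {η}, cl(A) = {η, θ, ι}, ∂A = {θ, ι}.

Closed sets in (X, τ) are complements of opens:
  closed(X, τ) = {∅, {θ}, {ι}, {θ, ι}, {η, θ, ι}}.
int(A) = ⋃ {U ∈ τ : U ⊆ A}. Opens contained in A: ∅, {η}.
Taking the union of these: int(A) = {η}.
cl(A) = ⋂ {C closed : A ⊆ C}. Closed sets containing A: {η, θ, ι}.
Intersecting these: cl(A) = {η, θ, ι}.
∂A = cl(A) ∖ int(A) = {η, θ, ι} ∖ {η} = {θ, ι}.


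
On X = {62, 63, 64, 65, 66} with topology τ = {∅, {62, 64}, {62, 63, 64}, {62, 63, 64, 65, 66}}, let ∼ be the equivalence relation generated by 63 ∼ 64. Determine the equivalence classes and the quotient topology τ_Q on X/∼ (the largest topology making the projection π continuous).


X/∼ = {[62], [63=64], [65], [66]}; |τ_Q| = 3.

Equivalence classes: [62], [63=64], [65], [66].
Quotient map π: X → X/∼ sends 62 ↦ [62], 63 ↦ [63=64], 64 ↦ [63=64], 65 ↦ [65], 66 ↦ [66].
For each subset V ⊆ X/∼, compute π^{-1}(V) ⊆ X and check whether π^{-1}(V) ∈ τ. V is open in τ_Q iff π^{-1}(V) ∈ τ.
  V = {}: π^{-1}(V) = ∅ ∈ τ ✓.
  V = {[62]}: π^{-1}(V) = {62} ∉ τ ✗.
  V = {[63=64]}: π^{-1}(V) = {63, 64} ∉ τ ✗.
  V = {[62], [63=64]}: π^{-1}(V) = {62, 63, 64} ∈ τ ✓.
  V = {[65]}: π^{-1}(V) = {65} ∉ τ ✗.
  V = {[62], [65]}: π^{-1}(V) = {62, 65} ∉ τ ✗.
  V = {[63=64], [65]}: π^{-1}(V) = {63, 64, 65} ∉ τ ✗.
  V = {[62], [63=64], [65]}: π^{-1}(V) = {62, 63, 64, 65} ∉ τ ✗.
  V = {[66]}: π^{-1}(V) = {66} ∉ τ ✗.
  V = {[62], [66]}: π^{-1}(V) = {62, 66} ∉ τ ✗.
  V = {[63=64], [66]}: π^{-1}(V) = {63, 64, 66} ∉ τ ✗.
  V = {[62], [63=64], [66]}: π^{-1}(V) = {62, 63, 64, 66} ∉ τ ✗.
  V = {[65], [66]}: π^{-1}(V) = {65, 66} ∉ τ ✗.
  V = {[62], [65], [66]}: π^{-1}(V) = {62, 65, 66} ∉ τ ✗.
  V = {[63=64], [65], [66]}: π^{-1}(V) = {63, 64, 65, 66} ∉ τ ✗.
  V = {[62], [63=64], [65], [66]}: π^{-1}(V) = {62, 63, 64, 65, 66} ∈ τ ✓.
Open sets in the quotient: τ_Q = {{}, {[62], [63=64]}, {[62], [63=64], [65], [66]}} (3 elements).


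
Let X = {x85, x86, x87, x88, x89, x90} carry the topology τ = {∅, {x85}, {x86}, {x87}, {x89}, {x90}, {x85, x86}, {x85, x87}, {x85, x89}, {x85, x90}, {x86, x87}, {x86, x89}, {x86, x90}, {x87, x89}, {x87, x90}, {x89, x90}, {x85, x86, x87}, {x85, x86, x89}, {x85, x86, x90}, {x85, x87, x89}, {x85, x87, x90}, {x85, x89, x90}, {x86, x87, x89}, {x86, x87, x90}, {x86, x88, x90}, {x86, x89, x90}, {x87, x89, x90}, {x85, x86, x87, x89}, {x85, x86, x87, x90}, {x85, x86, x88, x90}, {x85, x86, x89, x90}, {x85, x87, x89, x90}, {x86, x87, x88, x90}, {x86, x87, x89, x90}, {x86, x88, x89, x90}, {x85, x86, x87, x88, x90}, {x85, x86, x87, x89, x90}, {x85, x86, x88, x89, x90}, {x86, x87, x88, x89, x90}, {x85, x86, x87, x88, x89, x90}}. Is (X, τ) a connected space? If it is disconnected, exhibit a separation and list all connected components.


(X, τ) is disconnected; components = [{x85}, {x87}, {x89}, {x86, x88, x90}].

Find clopen sets (U ∈ τ with X ∖ U ∈ τ):
  U = ∅, X ∖ U = {x85, x86, x87, x88, x89, x90} — both open, so U is clopen.
  U = {x85}, X ∖ U = {x86, x87, x88, x89, x90} — both open, so U is clopen.
  U = {x87}, X ∖ U = {x85, x86, x88, x89, x90} — both open, so U is clopen.
  U = {x89}, X ∖ U = {x85, x86, x87, x88, x90} — both open, so U is clopen.
  U = {x85, x87}, X ∖ U = {x86, x88, x89, x90} — both open, so U is clopen.
  U = {x85, x89}, X ∖ U = {x86, x87, x88, x90} — both open, so U is clopen.
  U = {x87, x89}, X ∖ U = {x85, x86, x88, x90} — both open, so U is clopen.
  U = {x85, x87, x89}, X ∖ U = {x86, x88, x90} — both open, so U is clopen.
  U = {x86, x88, x90}, X ∖ U = {x85, x87, x89} — both open, so U is clopen.
  U = {x85, x86, x88, x90}, X ∖ U = {x87, x89} — both open, so U is clopen.
  U = {x86, x87, x88, x90}, X ∖ U = {x85, x89} — both open, so U is clopen.
  U = {x86, x88, x89, x90}, X ∖ U = {x85, x87} — both open, so U is clopen.
  U = {x85, x86, x87, x88, x90}, X ∖ U = {x89} — both open, so U is clopen.
  U = {x85, x86, x88, x89, x90}, X ∖ U = {x87} — both open, so U is clopen.
  U = {x86, x87, x88, x89, x90}, X ∖ U = {x85} — both open, so U is clopen.
  U = {x85, x86, x87, x88, x89, x90}, X ∖ U = ∅ — both open, so U is clopen.
Nontrivial clopen(s) exist: e.g. {x85, x86, x88, x90}. So (X, τ) is disconnected.
Compute connected components by grouping points that agree on all clopens:
  component: {x85}
  component: {x87}
  component: {x89}
  component: {x86, x88, x90}


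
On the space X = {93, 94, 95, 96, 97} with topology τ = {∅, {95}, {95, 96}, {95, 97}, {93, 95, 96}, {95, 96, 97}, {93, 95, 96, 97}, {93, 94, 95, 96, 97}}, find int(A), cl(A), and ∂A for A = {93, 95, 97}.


int(A) = {95, 97}, cl(A) = {93, 94, 95, 96, 97}, ∂A = {93, 94, 96}.

Closed sets in (X, τ) are complements of opens:
  closed(X, τ) = {∅, {94}, {93, 94}, {94, 97}, {93, 94, 96}, {93, 94, 97}, {93, 94, 96, 97}, {93, 94, 95, 96, 97}}.
int(A) = ⋃ {U ∈ τ : U ⊆ A}. Opens contained in A: ∅, {95}, {95, 97}.
Taking the union of these: int(A) = {95, 97}.
cl(A) = ⋂ {C closed : A ⊆ C}. Closed sets containing A: {93, 94, 95, 96, 97}.
Intersecting these: cl(A) = {93, 94, 95, 96, 97}.
∂A = cl(A) ∖ int(A) = {93, 94, 95, 96, 97} ∖ {95, 97} = {93, 94, 96}.


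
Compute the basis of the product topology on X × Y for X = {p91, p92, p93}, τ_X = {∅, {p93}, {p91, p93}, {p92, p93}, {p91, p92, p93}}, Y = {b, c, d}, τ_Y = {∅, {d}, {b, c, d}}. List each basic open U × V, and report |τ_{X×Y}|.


Basis B = {∅ × ∅, {p93} × {d}, {p91, p93} × {d}, {p92, p93} × {d}, {p91, p92, p93} × {d}, {p93} × {b, c, d}, {p91, p93} × {b, c, d}, {p92, p93} × {b, c, d}, {p91, p92, p93} × {b, c, d}}; |τ_{X×Y}| = 14.

Enumerate products U × V with U ∈ τ_X, V ∈ τ_Y (deduplicated):
  ∅ × ∅ = {} (∅)
  {p93} × {d} = {(p93,d)}
  {p91, p93} × {d} = {(p91,d), (p93,d)}
  {p92, p93} × {d} = {(p92,d), (p93,d)}
  {p91, p92, p93} × {d} = {(p91,d), (p92,d), (p93,d)}
  {p93} × {b, c, d} = {(p93,b), (p93,c), (p93,d)}
  {p91, p93} × {b, c, d} = {(p91,b), (p91,c), (p91,d), (p93,b), (p93,c), (p93,d)}
  {p92, p93} × {b, c, d} = {(p92,b), (p92,c), (p92,d), (p93,b), (p93,c), (p93,d)}
  {p91, p92, p93} × {b, c, d} = {(p91,b), (p91,c), (p91,d), (p92,b), (p92,c), (p92,d), (p93,b), (p93,c), (p93,d)}
These 9 distinct sets form the basis B.
Close under arbitrary unions to get τ_{X×Y}; counting gives |τ_{X×Y}| = 14.


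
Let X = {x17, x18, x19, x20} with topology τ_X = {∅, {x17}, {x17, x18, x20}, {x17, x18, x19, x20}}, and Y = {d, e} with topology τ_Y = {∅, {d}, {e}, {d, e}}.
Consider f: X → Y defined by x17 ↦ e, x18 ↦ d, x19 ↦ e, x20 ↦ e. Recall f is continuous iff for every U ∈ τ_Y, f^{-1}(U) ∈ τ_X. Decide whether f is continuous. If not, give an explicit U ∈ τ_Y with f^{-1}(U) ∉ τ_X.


f is NOT continuous.

Compute f^{-1}(U) for each U ∈ τ_Y:
  U = ∅: f^{-1}(U) = ∅ ∈ τ_X ✓.
  U = {d}: f^{-1}(U) = {x18} ∉ τ_X ✗.
  U = {e}: f^{-1}(U) = {x17, x19, x20} ∉ τ_X ✗.
  U = {d, e}: f^{-1}(U) = {x17, x18, x19, x20} ∈ τ_X ✓.
Found U = {d} with f^{-1}(U) = {x18} not in τ_X. Therefore f is NOT continuous.


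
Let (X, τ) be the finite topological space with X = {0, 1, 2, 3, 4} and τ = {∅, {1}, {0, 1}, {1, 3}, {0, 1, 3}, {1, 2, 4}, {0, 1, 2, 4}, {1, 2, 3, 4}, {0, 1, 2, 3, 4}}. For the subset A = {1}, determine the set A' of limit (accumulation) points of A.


A' = {0, 2, 3, 4}

For each x ∈ X, list the open sets U ∈ τ with x ∈ U, then check whether U ∩ (A ∖ {x}) ≠ ∅ for every such U.
  x = 0: opens ∋ x are {0, 1}, {0, 1, 3}, {0, 1, 2, 4}, {0, 1, 2, 3, 4}; each meets A ∖ {0}, so x IS a limit point.
  x = 1: open {1} ∋ x has {1} ∩ (A ∖ {1}) = ∅, so x is NOT a limit point.
  x = 2: opens ∋ x are {1, 2, 4}, {0, 1, 2, 4}, {1, 2, 3, 4}, {0, 1, 2, 3, 4}; each meets A ∖ {2}, so x IS a limit point.
  x = 3: opens ∋ x are {1, 3}, {0, 1, 3}, {1, 2, 3, 4}, {0, 1, 2, 3, 4}; each meets A ∖ {3}, so x IS a limit point.
  x = 4: opens ∋ x are {1, 2, 4}, {0, 1, 2, 4}, {1, 2, 3, 4}, {0, 1, 2, 3, 4}; each meets A ∖ {4}, so x IS a limit point.
Collecting: A' = {0, 2, 3, 4}.


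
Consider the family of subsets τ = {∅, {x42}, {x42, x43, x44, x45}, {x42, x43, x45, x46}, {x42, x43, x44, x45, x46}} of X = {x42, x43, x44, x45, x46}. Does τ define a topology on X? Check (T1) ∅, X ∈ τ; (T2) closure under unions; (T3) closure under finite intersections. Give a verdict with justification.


τ is NOT a topology on X.

Axiom (T1): ∅ ∈ τ? Yes; X ∈ τ? Yes.
Axiom (T2/T3): check pairwise unions and intersections of members of τ.
Counterexample for (T3): {x42, x43, x44, x45} ∩ {x42, x43, x45, x46} = {x42, x43, x45} ∉ τ. Therefore τ is NOT a topology.


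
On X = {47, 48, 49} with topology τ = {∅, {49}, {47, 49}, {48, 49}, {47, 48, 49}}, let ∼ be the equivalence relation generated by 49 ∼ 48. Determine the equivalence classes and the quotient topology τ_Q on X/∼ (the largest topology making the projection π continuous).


X/∼ = {[47], [48=49]}; |τ_Q| = 3.

Equivalence classes: [47], [48=49].
Quotient map π: X → X/∼ sends 47 ↦ [47], 48 ↦ [48=49], 49 ↦ [48=49].
For each subset V ⊆ X/∼, compute π^{-1}(V) ⊆ X and check whether π^{-1}(V) ∈ τ. V is open in τ_Q iff π^{-1}(V) ∈ τ.
  V = {}: π^{-1}(V) = ∅ ∈ τ ✓.
  V = {[47]}: π^{-1}(V) = {47} ∉ τ ✗.
  V = {[48=49]}: π^{-1}(V) = {48, 49} ∈ τ ✓.
  V = {[47], [48=49]}: π^{-1}(V) = {47, 48, 49} ∈ τ ✓.
Open sets in the quotient: τ_Q = {{}, {[48=49]}, {[47], [48=49]}} (3 elements).


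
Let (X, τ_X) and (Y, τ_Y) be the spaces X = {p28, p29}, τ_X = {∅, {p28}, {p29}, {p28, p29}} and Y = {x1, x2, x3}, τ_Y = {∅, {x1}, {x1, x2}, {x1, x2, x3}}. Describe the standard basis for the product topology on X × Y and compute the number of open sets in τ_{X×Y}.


Basis B = {∅ × ∅, {p28} × {x1}, {p29} × {x1}, {p28} × {x1, x2}, {p28, p29} × {x1}, {p29} × {x1, x2}, {p28} × {x1, x2, x3}, {p29} × {x1, x2, x3}, {p28, p29} × {x1, x2}, {p28, p29} × {x1, x2, x3}}; |τ_{X×Y}| = 16.

Enumerate products U × V with U ∈ τ_X, V ∈ τ_Y (deduplicated):
  ∅ × ∅ = {} (∅)
  {p28} × {x1} = {(p28,x1)}
  {p29} × {x1} = {(p29,x1)}
  {p28} × {x1, x2} = {(p28,x1), (p28,x2)}
  {p28, p29} × {x1} = {(p28,x1), (p29,x1)}
  {p29} × {x1, x2} = {(p29,x1), (p29,x2)}
  {p28} × {x1, x2, x3} = {(p28,x1), (p28,x2), (p28,x3)}
  {p29} × {x1, x2, x3} = {(p29,x1), (p29,x2), (p29,x3)}
  {p28, p29} × {x1, x2} = {(p28,x1), (p28,x2), (p29,x1), (p29,x2)}
  {p28, p29} × {x1, x2, x3} = {(p28,x1), (p28,x2), (p28,x3), (p29,x1), (p29,x2), (p29,x3)}
These 10 distinct sets form the basis B.
Close under arbitrary unions to get τ_{X×Y}; counting gives |τ_{X×Y}| = 16.


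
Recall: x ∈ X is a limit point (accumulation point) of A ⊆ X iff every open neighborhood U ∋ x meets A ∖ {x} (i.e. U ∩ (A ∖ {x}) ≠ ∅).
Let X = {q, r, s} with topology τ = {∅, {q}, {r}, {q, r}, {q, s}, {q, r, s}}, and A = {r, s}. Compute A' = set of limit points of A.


A' = ∅

For each x ∈ X, list the open sets U ∈ τ with x ∈ U, then check whether U ∩ (A ∖ {x}) ≠ ∅ for every such U.
  x = q: open {q} ∋ x has {q} ∩ (A ∖ {q}) = ∅, so x is NOT a limit point.
  x = r: open {r} ∋ x has {r} ∩ (A ∖ {r}) = ∅, so x is NOT a limit point.
  x = s: open {q, s} ∋ x has {q, s} ∩ (A ∖ {s}) = ∅, so x is NOT a limit point.
Collecting: A' = ∅.


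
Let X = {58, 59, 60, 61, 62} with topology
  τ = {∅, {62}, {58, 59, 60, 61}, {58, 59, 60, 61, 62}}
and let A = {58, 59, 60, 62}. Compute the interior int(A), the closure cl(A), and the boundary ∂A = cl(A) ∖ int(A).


int(A) = {62}, cl(A) = {58, 59, 60, 61, 62}, ∂A = {58, 59, 60, 61}.

Closed sets in (X, τ) are complements of opens:
  closed(X, τ) = {∅, {62}, {58, 59, 60, 61}, {58, 59, 60, 61, 62}}.
int(A) = ⋃ {U ∈ τ : U ⊆ A}. Opens contained in A: ∅, {62}.
Taking the union of these: int(A) = {62}.
cl(A) = ⋂ {C closed : A ⊆ C}. Closed sets containing A: {58, 59, 60, 61, 62}.
Intersecting these: cl(A) = {58, 59, 60, 61, 62}.
∂A = cl(A) ∖ int(A) = {58, 59, 60, 61, 62} ∖ {62} = {58, 59, 60, 61}.


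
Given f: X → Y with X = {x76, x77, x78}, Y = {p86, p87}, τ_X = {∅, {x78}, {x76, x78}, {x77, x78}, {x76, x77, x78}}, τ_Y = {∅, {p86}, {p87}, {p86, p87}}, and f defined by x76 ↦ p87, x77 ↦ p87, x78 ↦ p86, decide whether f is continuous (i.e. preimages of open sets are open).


f is NOT continuous.

Compute f^{-1}(U) for each U ∈ τ_Y:
  U = ∅: f^{-1}(U) = ∅ ∈ τ_X ✓.
  U = {p86}: f^{-1}(U) = {x78} ∈ τ_X ✓.
  U = {p87}: f^{-1}(U) = {x76, x77} ∉ τ_X ✗.
  U = {p86, p87}: f^{-1}(U) = {x76, x77, x78} ∈ τ_X ✓.
Found U = {p87} with f^{-1}(U) = {x76, x77} not in τ_X. Therefore f is NOT continuous.


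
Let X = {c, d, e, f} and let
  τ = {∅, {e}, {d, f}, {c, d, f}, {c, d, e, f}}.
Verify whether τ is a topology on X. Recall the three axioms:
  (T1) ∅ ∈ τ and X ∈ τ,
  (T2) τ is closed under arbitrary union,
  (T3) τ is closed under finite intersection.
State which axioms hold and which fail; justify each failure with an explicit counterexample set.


τ is NOT a topology on X.

Axiom (T1): ∅ ∈ τ? Yes; X ∈ τ? Yes.
Axiom (T2/T3): check pairwise unions and intersections of members of τ.
Counterexample for (T2): {e} ∪ {d, f} = {d, e, f} ∉ τ. Therefore τ is NOT a topology.


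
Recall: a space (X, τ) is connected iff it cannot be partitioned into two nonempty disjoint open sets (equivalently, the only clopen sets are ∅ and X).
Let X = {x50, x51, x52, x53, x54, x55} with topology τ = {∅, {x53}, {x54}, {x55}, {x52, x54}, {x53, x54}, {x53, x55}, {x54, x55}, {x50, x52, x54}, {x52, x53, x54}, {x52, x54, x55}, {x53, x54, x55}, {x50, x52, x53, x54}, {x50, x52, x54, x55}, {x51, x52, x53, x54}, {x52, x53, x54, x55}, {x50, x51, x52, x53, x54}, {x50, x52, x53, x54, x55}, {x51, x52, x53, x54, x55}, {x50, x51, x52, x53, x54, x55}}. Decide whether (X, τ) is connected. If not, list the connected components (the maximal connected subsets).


(X, τ) is disconnected; components = [{x55}, {x50, x51, x52, x53, x54}].

Find clopen sets (U ∈ τ with X ∖ U ∈ τ):
  U = ∅, X ∖ U = {x50, x51, x52, x53, x54, x55} — both open, so U is clopen.
  U = {x55}, X ∖ U = {x50, x51, x52, x53, x54} — both open, so U is clopen.
  U = {x50, x51, x52, x53, x54}, X ∖ U = {x55} — both open, so U is clopen.
  U = {x50, x51, x52, x53, x54, x55}, X ∖ U = ∅ — both open, so U is clopen.
Nontrivial clopen(s) exist: e.g. {x55}. So (X, τ) is disconnected.
Compute connected components by grouping points that agree on all clopens:
  component: {x55}
  component: {x50, x51, x52, x53, x54}


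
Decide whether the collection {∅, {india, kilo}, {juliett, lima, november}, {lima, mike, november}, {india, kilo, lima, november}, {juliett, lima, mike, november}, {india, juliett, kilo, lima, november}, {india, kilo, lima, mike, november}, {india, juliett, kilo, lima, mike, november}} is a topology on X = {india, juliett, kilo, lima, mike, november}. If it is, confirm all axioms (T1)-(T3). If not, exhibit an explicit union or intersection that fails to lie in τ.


τ is NOT a topology on X.

Axiom (T1): ∅ ∈ τ? Yes; X ∈ τ? Yes.
Axiom (T2/T3): check pairwise unions and intersections of members of τ.
Counterexample for (T3): {juliett, lima, november} ∩ {lima, mike, november} = {lima, november} ∉ τ. Therefore τ is NOT a topology.


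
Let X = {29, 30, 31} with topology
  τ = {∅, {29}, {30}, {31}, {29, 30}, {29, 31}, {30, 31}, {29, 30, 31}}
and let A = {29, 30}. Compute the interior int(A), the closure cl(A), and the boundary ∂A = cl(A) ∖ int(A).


int(A) = {29, 30}, cl(A) = {29, 30}, ∂A = ∅.

Closed sets in (X, τ) are complements of opens:
  closed(X, τ) = {∅, {29}, {30}, {31}, {29, 30}, {29, 31}, {30, 31}, {29, 30, 31}}.
int(A) = ⋃ {U ∈ τ : U ⊆ A}. Opens contained in A: ∅, {29}, {30}, {29, 30}.
Taking the union of these: int(A) = {29, 30}.
cl(A) = ⋂ {C closed : A ⊆ C}. Closed sets containing A: {29, 30}, {29, 30, 31}.
Intersecting these: cl(A) = {29, 30}.
∂A = cl(A) ∖ int(A) = {29, 30} ∖ {29, 30} = ∅.


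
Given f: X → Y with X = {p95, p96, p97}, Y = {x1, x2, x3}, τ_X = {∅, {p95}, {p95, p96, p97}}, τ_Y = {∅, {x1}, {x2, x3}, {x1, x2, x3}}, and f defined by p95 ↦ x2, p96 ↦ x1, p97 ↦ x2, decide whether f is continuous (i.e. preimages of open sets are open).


f is NOT continuous.

Compute f^{-1}(U) for each U ∈ τ_Y:
  U = ∅: f^{-1}(U) = ∅ ∈ τ_X ✓.
  U = {x1}: f^{-1}(U) = {p96} ∉ τ_X ✗.
  U = {x2, x3}: f^{-1}(U) = {p95, p97} ∉ τ_X ✗.
  U = {x1, x2, x3}: f^{-1}(U) = {p95, p96, p97} ∈ τ_X ✓.
Found U = {x1} with f^{-1}(U) = {p96} not in τ_X. Therefore f is NOT continuous.


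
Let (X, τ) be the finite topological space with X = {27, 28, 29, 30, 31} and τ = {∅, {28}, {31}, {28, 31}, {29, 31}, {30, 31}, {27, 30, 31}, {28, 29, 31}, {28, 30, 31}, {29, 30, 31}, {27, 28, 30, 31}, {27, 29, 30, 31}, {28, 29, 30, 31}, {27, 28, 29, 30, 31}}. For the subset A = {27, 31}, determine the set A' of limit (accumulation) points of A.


A' = {27, 29, 30}

For each x ∈ X, list the open sets U ∈ τ with x ∈ U, then check whether U ∩ (A ∖ {x}) ≠ ∅ for every such U.
  x = 27: opens ∋ x are {27, 30, 31}, {27, 28, 30, 31}, {27, 29, 30, 31}, {27, 28, 29, 30, 31}; each meets A ∖ {27}, so x IS a limit point.
  x = 28: open {28} ∋ x has {28} ∩ (A ∖ {28}) = ∅, so x is NOT a limit point.
  x = 29: opens ∋ x are {29, 31}, {28, 29, 31}, {29, 30, 31}, {27, 29, 30, 31}, {28, 29, 30, 31}, {27, 28, 29, 30, 31}; each meets A ∖ {29}, so x IS a limit point.
  x = 30: opens ∋ x are {30, 31}, {27, 30, 31}, {28, 30, 31}, {29, 30, 31}, {27, 28, 30, 31}, {27, 29, 30, 31}, {28, 29, 30, 31}, {27, 28, 29, 30, 31}; each meets A ∖ {30}, so x IS a limit point.
  x = 31: open {31} ∋ x has {31} ∩ (A ∖ {31}) = ∅, so x is NOT a limit point.
Collecting: A' = {27, 29, 30}.


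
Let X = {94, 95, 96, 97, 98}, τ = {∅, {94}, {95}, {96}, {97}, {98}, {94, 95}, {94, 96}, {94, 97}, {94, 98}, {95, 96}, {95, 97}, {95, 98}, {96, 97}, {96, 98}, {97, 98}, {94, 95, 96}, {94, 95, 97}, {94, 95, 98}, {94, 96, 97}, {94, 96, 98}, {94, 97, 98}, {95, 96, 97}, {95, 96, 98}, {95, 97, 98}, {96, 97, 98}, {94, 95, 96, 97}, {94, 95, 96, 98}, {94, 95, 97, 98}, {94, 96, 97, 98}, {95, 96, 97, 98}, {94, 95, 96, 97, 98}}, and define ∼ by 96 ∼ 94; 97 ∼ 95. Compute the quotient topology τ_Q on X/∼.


X/∼ = {[94=96], [95=97], [98]}; |τ_Q| = 8.

Equivalence classes: [94=96], [95=97], [98].
Quotient map π: X → X/∼ sends 94 ↦ [94=96], 95 ↦ [95=97], 96 ↦ [94=96], 97 ↦ [95=97], 98 ↦ [98].
For each subset V ⊆ X/∼, compute π^{-1}(V) ⊆ X and check whether π^{-1}(V) ∈ τ. V is open in τ_Q iff π^{-1}(V) ∈ τ.
  V = {}: π^{-1}(V) = ∅ ∈ τ ✓.
  V = {[94=96]}: π^{-1}(V) = {94, 96} ∈ τ ✓.
  V = {[95=97]}: π^{-1}(V) = {95, 97} ∈ τ ✓.
  V = {[94=96], [95=97]}: π^{-1}(V) = {94, 95, 96, 97} ∈ τ ✓.
  V = {[98]}: π^{-1}(V) = {98} ∈ τ ✓.
  V = {[94=96], [98]}: π^{-1}(V) = {94, 96, 98} ∈ τ ✓.
  V = {[95=97], [98]}: π^{-1}(V) = {95, 97, 98} ∈ τ ✓.
  V = {[94=96], [95=97], [98]}: π^{-1}(V) = {94, 95, 96, 97, 98} ∈ τ ✓.
Open sets in the quotient: τ_Q = {{}, {[94=96]}, {[95=97]}, {[94=96], [95=97]}, {[98]}, {[94=96], [98]}, {[95=97], [98]}, {[94=96], [95=97], [98]}} (8 elements).


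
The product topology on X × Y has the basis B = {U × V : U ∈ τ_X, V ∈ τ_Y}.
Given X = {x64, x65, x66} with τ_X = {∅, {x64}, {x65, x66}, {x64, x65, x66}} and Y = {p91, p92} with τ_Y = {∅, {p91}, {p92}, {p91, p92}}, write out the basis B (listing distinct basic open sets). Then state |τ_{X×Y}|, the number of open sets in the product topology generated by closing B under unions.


Basis B = {∅ × ∅, {x64} × {p91}, {x64} × {p92}, {x64} × {p91, p92}, {x65, x66} × {p91}, {x65, x66} × {p92}, {x64, x65, x66} × {p91}, {x64, x65, x66} × {p92}, {x65, x66} × {p91, p92}, {x64, x65, x66} × {p91, p92}}; |τ_{X×Y}| = 16.

Enumerate products U × V with U ∈ τ_X, V ∈ τ_Y (deduplicated):
  ∅ × ∅ = {} (∅)
  {x64} × {p91} = {(x64,p91)}
  {x64} × {p92} = {(x64,p92)}
  {x64} × {p91, p92} = {(x64,p91), (x64,p92)}
  {x65, x66} × {p91} = {(x65,p91), (x66,p91)}
  {x65, x66} × {p92} = {(x65,p92), (x66,p92)}
  {x64, x65, x66} × {p91} = {(x64,p91), (x65,p91), (x66,p91)}
  {x64, x65, x66} × {p92} = {(x64,p92), (x65,p92), (x66,p92)}
  {x65, x66} × {p91, p92} = {(x65,p91), (x65,p92), (x66,p91), (x66,p92)}
  {x64, x65, x66} × {p91, p92} = {(x64,p91), (x64,p92), (x65,p91), (x65,p92), (x66,p91), (x66,p92)}
These 10 distinct sets form the basis B.
Close under arbitrary unions to get τ_{X×Y}; counting gives |τ_{X×Y}| = 16.


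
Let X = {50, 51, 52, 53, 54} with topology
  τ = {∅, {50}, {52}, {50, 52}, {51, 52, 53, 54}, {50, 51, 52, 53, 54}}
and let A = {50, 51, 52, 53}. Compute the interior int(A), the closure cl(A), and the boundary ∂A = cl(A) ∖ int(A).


int(A) = {50, 52}, cl(A) = {50, 51, 52, 53, 54}, ∂A = {51, 53, 54}.

Closed sets in (X, τ) are complements of opens:
  closed(X, τ) = {∅, {50}, {51, 53, 54}, {50, 51, 53, 54}, {51, 52, 53, 54}, {50, 51, 52, 53, 54}}.
int(A) = ⋃ {U ∈ τ : U ⊆ A}. Opens contained in A: ∅, {50}, {52}, {50, 52}.
Taking the union of these: int(A) = {50, 52}.
cl(A) = ⋂ {C closed : A ⊆ C}. Closed sets containing A: {50, 51, 52, 53, 54}.
Intersecting these: cl(A) = {50, 51, 52, 53, 54}.
∂A = cl(A) ∖ int(A) = {50, 51, 52, 53, 54} ∖ {50, 52} = {51, 53, 54}.


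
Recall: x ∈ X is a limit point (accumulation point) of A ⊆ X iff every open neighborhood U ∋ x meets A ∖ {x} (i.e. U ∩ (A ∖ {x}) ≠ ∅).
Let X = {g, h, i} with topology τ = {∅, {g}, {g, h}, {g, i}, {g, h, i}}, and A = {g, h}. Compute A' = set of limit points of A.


A' = {h, i}

For each x ∈ X, list the open sets U ∈ τ with x ∈ U, then check whether U ∩ (A ∖ {x}) ≠ ∅ for every such U.
  x = g: open {g} ∋ x has {g} ∩ (A ∖ {g}) = ∅, so x is NOT a limit point.
  x = h: opens ∋ x are {g, h}, {g, h, i}; each meets A ∖ {h}, so x IS a limit point.
  x = i: opens ∋ x are {g, i}, {g, h, i}; each meets A ∖ {i}, so x IS a limit point.
Collecting: A' = {h, i}.


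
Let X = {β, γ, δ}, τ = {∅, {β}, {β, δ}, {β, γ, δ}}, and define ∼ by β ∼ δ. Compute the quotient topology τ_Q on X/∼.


X/∼ = {[β=δ], [γ]}; |τ_Q| = 3.

Equivalence classes: [β=δ], [γ].
Quotient map π: X → X/∼ sends β ↦ [β=δ], γ ↦ [γ], δ ↦ [β=δ].
For each subset V ⊆ X/∼, compute π^{-1}(V) ⊆ X and check whether π^{-1}(V) ∈ τ. V is open in τ_Q iff π^{-1}(V) ∈ τ.
  V = {}: π^{-1}(V) = ∅ ∈ τ ✓.
  V = {[β=δ]}: π^{-1}(V) = {β, δ} ∈ τ ✓.
  V = {[γ]}: π^{-1}(V) = {γ} ∉ τ ✗.
  V = {[β=δ], [γ]}: π^{-1}(V) = {β, γ, δ} ∈ τ ✓.
Open sets in the quotient: τ_Q = {{}, {[β=δ]}, {[β=δ], [γ]}} (3 elements).


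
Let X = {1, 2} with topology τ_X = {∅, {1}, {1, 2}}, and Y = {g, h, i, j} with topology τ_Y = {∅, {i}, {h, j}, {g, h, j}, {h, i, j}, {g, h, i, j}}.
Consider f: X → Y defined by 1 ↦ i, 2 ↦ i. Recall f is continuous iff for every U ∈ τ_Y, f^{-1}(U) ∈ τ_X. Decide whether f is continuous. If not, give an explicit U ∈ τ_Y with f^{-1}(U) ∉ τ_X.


f IS continuous.

Compute f^{-1}(U) for each U ∈ τ_Y:
  U = ∅: f^{-1}(U) = ∅ ∈ τ_X ✓.
  U = {i}: f^{-1}(U) = {1, 2} ∈ τ_X ✓.
  U = {h, j}: f^{-1}(U) = ∅ ∈ τ_X ✓.
  U = {g, h, j}: f^{-1}(U) = ∅ ∈ τ_X ✓.
  U = {h, i, j}: f^{-1}(U) = {1, 2} ∈ τ_X ✓.
  U = {g, h, i, j}: f^{-1}(U) = {1, 2} ∈ τ_X ✓.
Every preimage lies in τ_X, so f IS continuous.


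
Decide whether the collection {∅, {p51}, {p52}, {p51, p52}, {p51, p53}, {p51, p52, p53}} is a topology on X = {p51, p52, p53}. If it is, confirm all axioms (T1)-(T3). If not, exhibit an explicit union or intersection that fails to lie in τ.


τ IS a topology on X.

Axiom (T1): ∅ ∈ τ? Yes; X ∈ τ? Yes.
Axiom (T2/T3): check pairwise unions and intersections of members of τ.
All pairwise intersections and unions checked — each lies in τ. Therefore τ satisfies (T1), (T2), (T3): it IS a topology on X.


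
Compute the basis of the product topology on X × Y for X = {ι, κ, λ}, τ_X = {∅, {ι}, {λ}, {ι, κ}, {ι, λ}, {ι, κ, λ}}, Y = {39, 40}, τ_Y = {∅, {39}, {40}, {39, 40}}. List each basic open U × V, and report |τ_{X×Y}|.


Basis B = {∅ × ∅, {ι} × {39}, {ι} × {40}, {λ} × {39}, {λ} × {40}, {ι} × {39, 40}, {ι, κ} × {39}, {ι, λ} × {39}, {ι, κ} × {40}, {ι, λ} × {40}, {λ} × {39, 40}, {ι, κ, λ} × {39}, {ι, κ, λ} × {40}, {ι, κ} × {39, 40}, {ι, λ} × {39, 40}, {ι, κ, λ} × {39, 40}}; |τ_{X×Y}| = 36.

Enumerate products U × V with U ∈ τ_X, V ∈ τ_Y (deduplicated):
  ∅ × ∅ = {} (∅)
  {ι} × {39} = {(ι,39)}
  {ι} × {40} = {(ι,40)}
  {λ} × {39} = {(λ,39)}
  {λ} × {40} = {(λ,40)}
  {ι} × {39, 40} = {(ι,39), (ι,40)}
  {ι, κ} × {39} = {(ι,39), (κ,39)}
  {ι, λ} × {39} = {(ι,39), (λ,39)}
  {ι, κ} × {40} = {(ι,40), (κ,40)}
  {ι, λ} × {40} = {(ι,40), (λ,40)}
  {λ} × {39, 40} = {(λ,39), (λ,40)}
  {ι, κ, λ} × {39} = {(ι,39), (κ,39), (λ,39)}
  {ι, κ, λ} × {40} = {(ι,40), (κ,40), (λ,40)}
  {ι, κ} × {39, 40} = {(ι,39), (ι,40), (κ,39), (κ,40)}
  {ι, λ} × {39, 40} = {(ι,39), (ι,40), (λ,39), (λ,40)}
  {ι, κ, λ} × {39, 40} = {(ι,39), (ι,40), (κ,39), (κ,40), (λ,39), (λ,40)}
These 16 distinct sets form the basis B.
Close under arbitrary unions to get τ_{X×Y}; counting gives |τ_{X×Y}| = 36.


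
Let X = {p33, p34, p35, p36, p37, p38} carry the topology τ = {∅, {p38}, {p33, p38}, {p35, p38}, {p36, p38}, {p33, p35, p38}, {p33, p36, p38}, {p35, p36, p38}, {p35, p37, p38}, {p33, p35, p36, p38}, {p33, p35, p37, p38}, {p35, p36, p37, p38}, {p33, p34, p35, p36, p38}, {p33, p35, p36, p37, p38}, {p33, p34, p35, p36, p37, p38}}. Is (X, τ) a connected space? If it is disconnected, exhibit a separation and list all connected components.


(X, τ) is connected.

Find clopen sets (U ∈ τ with X ∖ U ∈ τ):
  U = ∅, X ∖ U = {p33, p34, p35, p36, p37, p38} — both open, so U is clopen.
  U = {p33, p34, p35, p36, p37, p38}, X ∖ U = ∅ — both open, so U is clopen.
Only trivial clopens (∅ and X) exist, so (X, τ) is connected.
Compute connected components by grouping points that agree on all clopens:
  component: {p33, p34, p35, p36, p37, p38}


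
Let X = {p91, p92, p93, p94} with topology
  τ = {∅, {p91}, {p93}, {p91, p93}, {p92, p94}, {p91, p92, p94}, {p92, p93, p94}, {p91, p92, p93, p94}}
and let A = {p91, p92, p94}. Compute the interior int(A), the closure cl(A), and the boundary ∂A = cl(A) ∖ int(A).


int(A) = {p91, p92, p94}, cl(A) = {p91, p92, p94}, ∂A = ∅.

Closed sets in (X, τ) are complements of opens:
  closed(X, τ) = {∅, {p91}, {p93}, {p91, p93}, {p92, p94}, {p91, p92, p94}, {p92, p93, p94}, {p91, p92, p93, p94}}.
int(A) = ⋃ {U ∈ τ : U ⊆ A}. Opens contained in A: ∅, {p91}, {p92, p94}, {p91, p92, p94}.
Taking the union of these: int(A) = {p91, p92, p94}.
cl(A) = ⋂ {C closed : A ⊆ C}. Closed sets containing A: {p91, p92, p94}, {p91, p92, p93, p94}.
Intersecting these: cl(A) = {p91, p92, p94}.
∂A = cl(A) ∖ int(A) = {p91, p92, p94} ∖ {p91, p92, p94} = ∅.


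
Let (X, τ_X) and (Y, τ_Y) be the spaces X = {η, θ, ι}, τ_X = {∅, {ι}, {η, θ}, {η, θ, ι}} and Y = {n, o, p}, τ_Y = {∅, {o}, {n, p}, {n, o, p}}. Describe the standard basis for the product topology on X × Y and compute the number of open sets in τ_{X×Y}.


Basis B = {∅ × ∅, {ι} × {o}, {η, θ} × {o}, {ι} × {n, p}, {η, θ, ι} × {o}, {ι} × {n, o, p}, {η, θ} × {n, p}, {η, θ} × {n, o, p}, {η, θ, ι} × {n, p}, {η, θ, ι} × {n, o, p}}; |τ_{X×Y}| = 16.

Enumerate products U × V with U ∈ τ_X, V ∈ τ_Y (deduplicated):
  ∅ × ∅ = {} (∅)
  {ι} × {o} = {(ι,o)}
  {η, θ} × {o} = {(η,o), (θ,o)}
  {ι} × {n, p} = {(ι,n), (ι,p)}
  {η, θ, ι} × {o} = {(η,o), (θ,o), (ι,o)}
  {ι} × {n, o, p} = {(ι,n), (ι,o), (ι,p)}
  {η, θ} × {n, p} = {(η,n), (η,p), (θ,n), (θ,p)}
  {η, θ} × {n, o, p} = {(η,n), (η,o), (η,p), (θ,n), (θ,o), (θ,p)}
  {η, θ, ι} × {n, p} = {(η,n), (η,p), (θ,n), (θ,p), (ι,n), (ι,p)}
  {η, θ, ι} × {n, o, p} = {(η,n), (η,o), (η,p), (θ,n), (θ,o), (θ,p), (ι,n), (ι,o), (ι,p)}
These 10 distinct sets form the basis B.
Close under arbitrary unions to get τ_{X×Y}; counting gives |τ_{X×Y}| = 16.


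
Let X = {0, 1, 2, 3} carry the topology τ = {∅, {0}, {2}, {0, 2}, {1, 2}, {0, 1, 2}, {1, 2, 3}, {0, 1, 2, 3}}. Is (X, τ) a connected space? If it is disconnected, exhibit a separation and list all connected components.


(X, τ) is disconnected; components = [{0}, {1, 2, 3}].

Find clopen sets (U ∈ τ with X ∖ U ∈ τ):
  U = ∅, X ∖ U = {0, 1, 2, 3} — both open, so U is clopen.
  U = {0}, X ∖ U = {1, 2, 3} — both open, so U is clopen.
  U = {1, 2, 3}, X ∖ U = {0} — both open, so U is clopen.
  U = {0, 1, 2, 3}, X ∖ U = ∅ — both open, so U is clopen.
Nontrivial clopen(s) exist: e.g. {1, 2, 3}. So (X, τ) is disconnected.
Compute connected components by grouping points that agree on all clopens:
  component: {0}
  component: {1, 2, 3}
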